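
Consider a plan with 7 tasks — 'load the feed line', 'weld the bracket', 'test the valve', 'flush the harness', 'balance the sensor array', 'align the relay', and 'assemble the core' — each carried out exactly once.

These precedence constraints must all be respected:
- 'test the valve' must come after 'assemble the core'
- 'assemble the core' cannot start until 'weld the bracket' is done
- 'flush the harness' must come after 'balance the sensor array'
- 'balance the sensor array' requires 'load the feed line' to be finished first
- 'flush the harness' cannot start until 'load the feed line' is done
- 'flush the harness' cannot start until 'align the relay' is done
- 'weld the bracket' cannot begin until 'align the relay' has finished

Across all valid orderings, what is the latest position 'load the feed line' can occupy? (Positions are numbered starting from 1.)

The tasks that are forced after 'load the feed line', directly or by a chain of constraints, are 'flush the harness', 'balance the sensor array'. That's 2 tasks.
With 2 mandatory successors out of 7 tasks total, the latest slot for 'load the feed line' is 7−2 = 5, and it's reachable by doing all non-successors before 'load the feed line'.

5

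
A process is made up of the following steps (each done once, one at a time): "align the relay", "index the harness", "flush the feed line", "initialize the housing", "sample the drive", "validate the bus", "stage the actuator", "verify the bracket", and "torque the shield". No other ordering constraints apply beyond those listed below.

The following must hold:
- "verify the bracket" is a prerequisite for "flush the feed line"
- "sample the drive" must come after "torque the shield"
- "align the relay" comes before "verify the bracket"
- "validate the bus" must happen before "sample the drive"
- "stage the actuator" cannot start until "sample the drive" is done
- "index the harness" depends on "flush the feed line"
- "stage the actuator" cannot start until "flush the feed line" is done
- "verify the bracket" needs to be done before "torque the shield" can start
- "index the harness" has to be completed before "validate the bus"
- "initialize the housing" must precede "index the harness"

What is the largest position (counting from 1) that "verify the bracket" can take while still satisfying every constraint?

3

The steps that are forced after "verify the bracket", directly or by a chain of constraints, are "index the harness", "flush the feed line", "sample the drive", "validate the bus", "stage the actuator", "torque the shield". That's 6 steps.
With 6 mandatory successors out of 9 steps total, the latest slot for "verify the bracket" is 9−6 = 3, and it's reachable by doing all non-successors before "verify the bracket".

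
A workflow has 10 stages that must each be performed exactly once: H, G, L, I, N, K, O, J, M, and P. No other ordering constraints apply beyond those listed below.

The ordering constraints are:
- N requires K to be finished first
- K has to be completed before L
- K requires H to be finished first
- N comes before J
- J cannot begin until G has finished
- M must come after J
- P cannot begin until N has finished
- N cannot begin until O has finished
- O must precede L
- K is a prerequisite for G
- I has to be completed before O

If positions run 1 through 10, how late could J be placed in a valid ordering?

9

Following the constraints forward from J, its only required successor is M.
With 1 mandatory successor out of 10 stages total, the latest slot for J is 10−1 = 9, and it's reachable by doing all non-successors before J.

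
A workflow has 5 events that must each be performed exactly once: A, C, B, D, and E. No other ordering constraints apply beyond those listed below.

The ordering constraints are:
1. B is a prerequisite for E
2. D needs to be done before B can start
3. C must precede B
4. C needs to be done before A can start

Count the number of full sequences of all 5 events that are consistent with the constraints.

7

The events with no prerequisites are C, D; any of them can be placed first.
Enumerating by repeatedly choosing an available event (one whose prerequisites are all placed) gives 7 distinct complete orderings.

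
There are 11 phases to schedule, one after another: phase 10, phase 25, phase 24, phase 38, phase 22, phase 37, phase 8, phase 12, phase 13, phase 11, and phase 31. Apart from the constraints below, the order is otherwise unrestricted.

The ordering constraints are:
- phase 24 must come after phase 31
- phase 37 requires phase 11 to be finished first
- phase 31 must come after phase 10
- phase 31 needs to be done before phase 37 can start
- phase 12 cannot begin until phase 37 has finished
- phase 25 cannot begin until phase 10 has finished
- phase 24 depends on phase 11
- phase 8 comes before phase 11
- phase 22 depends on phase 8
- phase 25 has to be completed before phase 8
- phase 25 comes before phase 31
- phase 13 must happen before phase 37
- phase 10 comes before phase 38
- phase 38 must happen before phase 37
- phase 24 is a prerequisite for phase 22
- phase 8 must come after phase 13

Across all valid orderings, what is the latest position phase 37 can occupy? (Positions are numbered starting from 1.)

Following the constraints forward from phase 37, its only required successor is phase 12.
With 1 mandatory successor out of 11 phases total, the latest slot for phase 37 is 11−1 = 10, and it's reachable by doing all non-successors before phase 37.

10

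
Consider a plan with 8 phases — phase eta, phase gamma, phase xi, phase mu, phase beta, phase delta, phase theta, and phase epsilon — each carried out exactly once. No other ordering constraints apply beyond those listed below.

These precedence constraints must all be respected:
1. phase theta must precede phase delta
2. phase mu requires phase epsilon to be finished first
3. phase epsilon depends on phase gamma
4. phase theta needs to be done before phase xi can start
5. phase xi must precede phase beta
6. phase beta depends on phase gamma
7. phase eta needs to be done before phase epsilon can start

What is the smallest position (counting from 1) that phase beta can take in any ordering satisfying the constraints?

The phases that are forced before phase beta, directly or transitively, are phase gamma, phase xi, phase theta. That's 3 phases.
With 3 mandatory predecessors, the earliest phase beta can sit is position 3+1 = 4, and placing just those 3 first achieves it.

4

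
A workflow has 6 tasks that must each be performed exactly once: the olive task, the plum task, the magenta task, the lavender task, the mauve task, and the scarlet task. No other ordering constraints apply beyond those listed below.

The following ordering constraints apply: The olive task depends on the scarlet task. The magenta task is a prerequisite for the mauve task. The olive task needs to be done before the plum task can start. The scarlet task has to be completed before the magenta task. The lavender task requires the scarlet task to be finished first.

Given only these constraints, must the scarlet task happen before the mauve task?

Yes

Chaining the stated constraints: the scarlet task → the magenta task → the mauve task.
So the scarlet task must precede the mauve task in any valid ordering.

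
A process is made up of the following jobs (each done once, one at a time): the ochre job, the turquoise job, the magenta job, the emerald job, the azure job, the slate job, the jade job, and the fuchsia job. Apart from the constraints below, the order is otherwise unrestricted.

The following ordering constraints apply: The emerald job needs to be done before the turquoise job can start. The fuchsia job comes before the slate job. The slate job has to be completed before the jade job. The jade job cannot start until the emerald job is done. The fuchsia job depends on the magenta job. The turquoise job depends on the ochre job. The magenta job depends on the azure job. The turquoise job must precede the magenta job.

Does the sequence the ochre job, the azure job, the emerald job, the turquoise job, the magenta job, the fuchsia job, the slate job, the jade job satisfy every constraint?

Every stated constraint is respected: the emerald job sits at position 3, ahead of the jade job at position 8, and each of the other listed pairs likewise has the predecessor earlier in the sequence.

Yes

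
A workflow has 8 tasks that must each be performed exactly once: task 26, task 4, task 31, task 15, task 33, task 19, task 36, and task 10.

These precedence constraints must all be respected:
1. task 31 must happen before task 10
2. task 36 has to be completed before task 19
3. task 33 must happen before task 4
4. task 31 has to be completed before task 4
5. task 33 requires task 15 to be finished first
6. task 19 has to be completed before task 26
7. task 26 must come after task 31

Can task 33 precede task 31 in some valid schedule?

The constraints leave task 33 and task 31 unordered relative to each other; nothing requires task 31 earlier.
So a valid ordering placing task 33 earlier than task 31 exists.

Yes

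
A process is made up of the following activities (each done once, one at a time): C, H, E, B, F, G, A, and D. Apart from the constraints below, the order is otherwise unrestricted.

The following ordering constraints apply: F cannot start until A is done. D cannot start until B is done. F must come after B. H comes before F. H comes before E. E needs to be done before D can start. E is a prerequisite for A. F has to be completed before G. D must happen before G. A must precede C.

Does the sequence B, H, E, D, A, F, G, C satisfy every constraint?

Yes

Going through the constraints one by one, each required predecessor appears earlier in the sequence than its dependent — e.g. B (position 1) is before F (position 6), as required.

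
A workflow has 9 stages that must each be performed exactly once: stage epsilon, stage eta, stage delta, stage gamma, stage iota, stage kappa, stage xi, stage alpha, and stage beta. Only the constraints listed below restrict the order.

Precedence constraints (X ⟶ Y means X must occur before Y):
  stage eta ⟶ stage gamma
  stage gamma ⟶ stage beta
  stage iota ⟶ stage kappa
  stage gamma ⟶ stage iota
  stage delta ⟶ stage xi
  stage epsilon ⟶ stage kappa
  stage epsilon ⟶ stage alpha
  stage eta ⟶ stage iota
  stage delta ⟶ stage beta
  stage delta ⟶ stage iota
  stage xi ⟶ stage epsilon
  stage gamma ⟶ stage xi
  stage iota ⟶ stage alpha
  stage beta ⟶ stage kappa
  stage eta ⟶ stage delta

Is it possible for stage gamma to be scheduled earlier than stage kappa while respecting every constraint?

Stage gamma is actually forced before stage kappa by the constraints, so certainly some valid ordering has stage gamma first.

Yes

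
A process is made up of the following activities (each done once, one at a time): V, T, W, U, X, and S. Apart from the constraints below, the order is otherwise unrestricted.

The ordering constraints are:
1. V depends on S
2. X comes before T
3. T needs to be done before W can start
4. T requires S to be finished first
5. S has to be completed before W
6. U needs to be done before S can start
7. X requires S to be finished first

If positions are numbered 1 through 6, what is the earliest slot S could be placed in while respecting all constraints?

Working backwards through the constraints from S, its only required predecessor is U.
With 1 mandatory predecessor, the earliest S can sit is position 1+1 = 2, and placing just that one first achieves it.

2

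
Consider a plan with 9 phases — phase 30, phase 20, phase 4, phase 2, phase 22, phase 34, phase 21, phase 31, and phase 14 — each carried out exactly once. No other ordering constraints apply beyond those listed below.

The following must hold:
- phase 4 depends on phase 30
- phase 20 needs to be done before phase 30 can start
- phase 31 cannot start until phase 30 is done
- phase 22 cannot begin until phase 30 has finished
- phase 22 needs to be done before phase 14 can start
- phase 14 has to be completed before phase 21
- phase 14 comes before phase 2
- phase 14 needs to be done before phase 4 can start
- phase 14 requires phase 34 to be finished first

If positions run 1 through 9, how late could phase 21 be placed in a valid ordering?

9

Phase 21 has no required successors, so nothing stops it from going last (position 9).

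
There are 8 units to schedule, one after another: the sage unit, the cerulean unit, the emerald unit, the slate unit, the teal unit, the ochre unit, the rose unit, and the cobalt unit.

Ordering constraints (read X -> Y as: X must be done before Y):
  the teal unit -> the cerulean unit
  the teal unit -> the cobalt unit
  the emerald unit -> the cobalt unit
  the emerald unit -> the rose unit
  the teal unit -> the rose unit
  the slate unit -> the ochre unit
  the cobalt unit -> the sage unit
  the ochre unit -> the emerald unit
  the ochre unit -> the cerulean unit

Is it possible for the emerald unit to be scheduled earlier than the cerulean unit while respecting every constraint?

No chain of constraints runs from the cerulean unit to the emerald unit, so the cerulean unit is not required to come first.
So a valid ordering placing the emerald unit earlier than the cerulean unit exists.

Yes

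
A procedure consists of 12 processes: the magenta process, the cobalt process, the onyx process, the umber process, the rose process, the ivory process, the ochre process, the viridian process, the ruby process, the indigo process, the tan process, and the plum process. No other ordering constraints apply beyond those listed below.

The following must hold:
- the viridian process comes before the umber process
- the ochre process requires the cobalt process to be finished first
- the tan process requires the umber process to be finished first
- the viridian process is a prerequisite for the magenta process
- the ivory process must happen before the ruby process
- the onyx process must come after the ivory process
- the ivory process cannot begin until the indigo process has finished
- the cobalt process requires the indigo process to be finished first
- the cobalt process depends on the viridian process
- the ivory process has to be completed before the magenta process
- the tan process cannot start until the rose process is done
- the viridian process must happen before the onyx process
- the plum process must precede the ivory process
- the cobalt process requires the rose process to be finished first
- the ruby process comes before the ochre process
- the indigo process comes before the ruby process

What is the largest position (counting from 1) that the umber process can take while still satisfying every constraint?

11

The only process forced after the umber process (directly or by a chain) is the tan process.
So at least 1 process follows the umber process, putting the umber process no later than position 11. That position is achievable by scheduling everything else first.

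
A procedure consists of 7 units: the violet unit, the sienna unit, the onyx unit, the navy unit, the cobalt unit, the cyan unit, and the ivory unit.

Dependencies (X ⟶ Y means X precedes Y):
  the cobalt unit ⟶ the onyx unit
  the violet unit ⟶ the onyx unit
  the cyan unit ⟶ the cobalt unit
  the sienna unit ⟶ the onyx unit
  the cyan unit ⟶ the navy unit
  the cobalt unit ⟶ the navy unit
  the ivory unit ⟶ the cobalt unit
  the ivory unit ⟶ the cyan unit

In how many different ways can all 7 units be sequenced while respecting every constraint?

3 units have no prerequisites (the violet unit, the sienna unit, the ivory unit), so any of them could come first.
Enumerating by repeatedly choosing an available unit (one whose prerequisites are all placed) gives 50 distinct complete orderings.

50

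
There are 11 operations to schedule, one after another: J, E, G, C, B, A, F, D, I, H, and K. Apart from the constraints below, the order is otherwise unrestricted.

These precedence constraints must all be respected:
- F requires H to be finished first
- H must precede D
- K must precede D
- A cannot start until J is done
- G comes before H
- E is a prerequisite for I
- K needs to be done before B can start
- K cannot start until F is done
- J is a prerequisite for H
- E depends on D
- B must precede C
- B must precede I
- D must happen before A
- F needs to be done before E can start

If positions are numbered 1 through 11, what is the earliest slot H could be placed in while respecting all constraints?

Working backwards through the constraints from H, its full set of required predecessors is J, G — 2 of them.
With 2 mandatory predecessors, the earliest H can sit is position 2+1 = 3, and placing just those 2 first achieves it.

3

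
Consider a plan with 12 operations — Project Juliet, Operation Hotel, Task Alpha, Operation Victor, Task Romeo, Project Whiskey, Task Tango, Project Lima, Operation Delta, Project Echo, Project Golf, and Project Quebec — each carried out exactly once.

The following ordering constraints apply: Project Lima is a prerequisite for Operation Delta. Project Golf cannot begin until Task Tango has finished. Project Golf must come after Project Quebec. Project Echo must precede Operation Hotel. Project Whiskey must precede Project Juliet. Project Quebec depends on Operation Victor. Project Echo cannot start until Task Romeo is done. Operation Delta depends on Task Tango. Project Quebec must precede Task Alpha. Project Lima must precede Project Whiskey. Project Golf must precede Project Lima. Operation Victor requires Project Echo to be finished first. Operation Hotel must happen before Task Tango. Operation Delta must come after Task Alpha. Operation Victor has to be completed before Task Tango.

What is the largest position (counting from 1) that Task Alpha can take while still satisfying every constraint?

11

Following the constraints forward from Task Alpha, its only required successor is Operation Delta.
So at least 1 operation follows Task Alpha, putting Task Alpha no later than position 11. That position is achievable by scheduling everything else first.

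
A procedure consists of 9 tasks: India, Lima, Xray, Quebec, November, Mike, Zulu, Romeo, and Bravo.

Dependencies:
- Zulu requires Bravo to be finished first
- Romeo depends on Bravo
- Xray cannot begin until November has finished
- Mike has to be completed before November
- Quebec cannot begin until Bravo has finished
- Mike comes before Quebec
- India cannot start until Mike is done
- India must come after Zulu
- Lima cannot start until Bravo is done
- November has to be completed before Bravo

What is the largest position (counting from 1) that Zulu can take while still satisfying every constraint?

Following the constraints forward from Zulu, its only required successor is India.
So at least 1 task follows Zulu, putting Zulu no later than position 8. That position is achievable by scheduling everything else first.

8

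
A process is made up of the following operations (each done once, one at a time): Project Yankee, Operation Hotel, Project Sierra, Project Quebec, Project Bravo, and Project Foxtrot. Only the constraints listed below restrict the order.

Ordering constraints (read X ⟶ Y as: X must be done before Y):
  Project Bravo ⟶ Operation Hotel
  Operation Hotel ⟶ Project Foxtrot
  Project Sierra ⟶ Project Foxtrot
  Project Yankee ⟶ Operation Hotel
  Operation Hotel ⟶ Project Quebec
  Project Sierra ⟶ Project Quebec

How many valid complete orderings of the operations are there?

The operations with no prerequisites are Project Yankee, Project Sierra, Project Bravo; any of them can be placed first.
Enumerating by repeatedly choosing an available operation (one whose prerequisites are all placed) gives 16 distinct complete orderings.

16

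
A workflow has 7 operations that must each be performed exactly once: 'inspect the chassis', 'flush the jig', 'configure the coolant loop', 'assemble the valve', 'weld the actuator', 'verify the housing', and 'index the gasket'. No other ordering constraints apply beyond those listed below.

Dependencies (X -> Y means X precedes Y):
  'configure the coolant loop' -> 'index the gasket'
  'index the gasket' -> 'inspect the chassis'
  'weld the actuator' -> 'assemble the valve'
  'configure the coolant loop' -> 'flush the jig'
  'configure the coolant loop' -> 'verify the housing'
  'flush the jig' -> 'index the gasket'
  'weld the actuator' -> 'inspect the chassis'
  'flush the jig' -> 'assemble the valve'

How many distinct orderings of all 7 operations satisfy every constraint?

2 operations have no prerequisites ('configure the coolant loop', 'weld the actuator'), so any of them could come first.
Enumerating by repeatedly choosing an available operation (one whose prerequisites are all placed) gives 63 distinct complete orderings.

63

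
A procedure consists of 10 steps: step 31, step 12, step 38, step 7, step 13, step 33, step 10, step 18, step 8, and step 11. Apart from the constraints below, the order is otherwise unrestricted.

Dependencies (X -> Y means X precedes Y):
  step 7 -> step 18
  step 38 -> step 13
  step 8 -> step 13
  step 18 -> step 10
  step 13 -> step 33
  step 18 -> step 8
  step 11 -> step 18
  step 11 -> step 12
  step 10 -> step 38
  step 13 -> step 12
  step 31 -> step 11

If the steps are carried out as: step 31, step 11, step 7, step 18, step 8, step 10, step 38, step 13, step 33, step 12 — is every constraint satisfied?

Yes

Checking each listed constraint against this order: for instance, step 11 is in position 2 and step 12 in position 10, so that constraint holds — and the remaining constraints check out the same way.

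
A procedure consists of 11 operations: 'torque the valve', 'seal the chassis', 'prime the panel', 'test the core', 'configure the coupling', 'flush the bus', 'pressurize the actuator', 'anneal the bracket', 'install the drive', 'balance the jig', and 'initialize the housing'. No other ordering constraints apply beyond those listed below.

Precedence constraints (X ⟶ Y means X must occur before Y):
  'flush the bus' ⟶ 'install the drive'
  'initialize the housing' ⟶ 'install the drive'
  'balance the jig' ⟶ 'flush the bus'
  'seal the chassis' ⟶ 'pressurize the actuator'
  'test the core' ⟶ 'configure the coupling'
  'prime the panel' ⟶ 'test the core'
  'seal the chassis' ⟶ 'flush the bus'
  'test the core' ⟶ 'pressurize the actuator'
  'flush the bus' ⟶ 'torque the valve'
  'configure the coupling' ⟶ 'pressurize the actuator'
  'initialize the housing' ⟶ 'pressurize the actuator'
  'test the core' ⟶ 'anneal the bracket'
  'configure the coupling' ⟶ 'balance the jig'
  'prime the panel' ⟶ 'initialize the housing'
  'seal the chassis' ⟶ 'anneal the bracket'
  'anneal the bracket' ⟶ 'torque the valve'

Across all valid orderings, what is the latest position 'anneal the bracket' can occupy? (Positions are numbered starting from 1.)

10

Following the constraints forward from 'anneal the bracket', its only required successor is 'torque the valve'.
So at least 1 operation follows 'anneal the bracket', putting 'anneal the bracket' no later than position 10. That position is achievable by scheduling everything else first.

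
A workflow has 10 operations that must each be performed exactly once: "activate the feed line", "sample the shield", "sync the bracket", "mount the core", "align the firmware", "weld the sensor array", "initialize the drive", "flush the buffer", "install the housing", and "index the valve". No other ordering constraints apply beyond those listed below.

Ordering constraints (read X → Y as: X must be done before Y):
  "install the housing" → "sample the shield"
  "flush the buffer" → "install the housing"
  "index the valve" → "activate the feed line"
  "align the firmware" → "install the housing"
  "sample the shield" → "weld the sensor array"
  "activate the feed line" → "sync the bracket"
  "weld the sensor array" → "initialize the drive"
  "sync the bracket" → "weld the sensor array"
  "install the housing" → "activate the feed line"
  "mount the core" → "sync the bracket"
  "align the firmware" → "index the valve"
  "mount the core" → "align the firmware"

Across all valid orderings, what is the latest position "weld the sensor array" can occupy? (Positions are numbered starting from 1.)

The only operation forced after "weld the sensor array" (directly or by a chain) is "initialize the drive".
With 1 mandatory successor out of 10 operations total, the latest slot for "weld the sensor array" is 10−1 = 9, and it's reachable by doing all non-successors before "weld the sensor array".

9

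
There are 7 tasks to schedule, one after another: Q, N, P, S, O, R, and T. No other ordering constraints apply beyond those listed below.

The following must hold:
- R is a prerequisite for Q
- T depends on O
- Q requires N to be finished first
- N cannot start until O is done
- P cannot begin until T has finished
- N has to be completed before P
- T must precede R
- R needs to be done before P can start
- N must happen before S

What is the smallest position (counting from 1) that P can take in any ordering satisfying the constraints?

5

The tasks that are forced before P, directly or transitively, are N, O, R, T. That's 4 tasks.
So at minimum 4 tasks come before P, putting P no earlier than position 5. That position is achievable by scheduling exactly those predecessors first.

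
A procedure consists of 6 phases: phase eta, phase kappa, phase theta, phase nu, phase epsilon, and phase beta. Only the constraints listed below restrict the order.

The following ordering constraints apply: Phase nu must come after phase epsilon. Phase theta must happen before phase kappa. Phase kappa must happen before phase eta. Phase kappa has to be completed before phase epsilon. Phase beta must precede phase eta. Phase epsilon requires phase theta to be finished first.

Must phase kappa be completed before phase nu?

Chaining the stated constraints: phase kappa → phase epsilon → phase nu.
So phase kappa must precede phase nu in any valid ordering.

Yes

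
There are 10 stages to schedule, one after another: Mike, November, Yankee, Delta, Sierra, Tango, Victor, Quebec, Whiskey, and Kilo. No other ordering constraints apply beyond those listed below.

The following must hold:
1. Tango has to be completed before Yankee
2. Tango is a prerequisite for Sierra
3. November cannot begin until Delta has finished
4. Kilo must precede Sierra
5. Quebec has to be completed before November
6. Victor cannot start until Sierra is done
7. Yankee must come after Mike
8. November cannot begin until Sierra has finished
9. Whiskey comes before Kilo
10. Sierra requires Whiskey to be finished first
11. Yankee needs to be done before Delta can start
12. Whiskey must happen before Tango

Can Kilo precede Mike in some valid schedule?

No chain of constraints runs from Mike to Kilo, so Mike is not required to come first.
That means at least one valid schedule has Kilo before Mike.

Yes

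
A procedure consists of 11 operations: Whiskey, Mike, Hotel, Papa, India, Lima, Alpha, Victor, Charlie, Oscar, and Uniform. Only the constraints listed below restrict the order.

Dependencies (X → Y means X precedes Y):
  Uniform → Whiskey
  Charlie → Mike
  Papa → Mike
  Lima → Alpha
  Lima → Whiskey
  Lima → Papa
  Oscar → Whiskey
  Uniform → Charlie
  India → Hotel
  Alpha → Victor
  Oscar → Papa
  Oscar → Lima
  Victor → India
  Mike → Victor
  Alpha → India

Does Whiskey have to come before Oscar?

The constraints actually force Oscar before Whiskey (via Oscar → Whiskey), not the other way around.
So Whiskey never precedes Oscar.

No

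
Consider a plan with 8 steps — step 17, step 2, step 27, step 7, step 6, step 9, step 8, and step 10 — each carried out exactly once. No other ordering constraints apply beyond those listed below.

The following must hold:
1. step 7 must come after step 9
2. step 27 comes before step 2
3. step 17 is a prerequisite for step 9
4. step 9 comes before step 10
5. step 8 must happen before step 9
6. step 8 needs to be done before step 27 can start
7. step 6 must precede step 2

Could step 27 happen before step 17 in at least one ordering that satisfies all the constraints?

No chain of constraints runs from step 17 to step 27, so step 17 is not required to come first.
That means at least one valid schedule has step 27 before step 17.

Yes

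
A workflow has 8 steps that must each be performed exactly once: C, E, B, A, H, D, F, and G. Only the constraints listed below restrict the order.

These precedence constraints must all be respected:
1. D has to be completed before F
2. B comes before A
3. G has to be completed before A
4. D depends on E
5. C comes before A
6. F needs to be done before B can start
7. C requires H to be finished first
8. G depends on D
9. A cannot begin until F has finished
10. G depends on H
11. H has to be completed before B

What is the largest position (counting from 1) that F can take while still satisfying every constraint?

6

Following every chain forward from F, the steps that must come later are B, A — 2 of them.
With 2 mandatory successors out of 8 steps total, the latest slot for F is 8−2 = 6, and it's reachable by doing all non-successors before F.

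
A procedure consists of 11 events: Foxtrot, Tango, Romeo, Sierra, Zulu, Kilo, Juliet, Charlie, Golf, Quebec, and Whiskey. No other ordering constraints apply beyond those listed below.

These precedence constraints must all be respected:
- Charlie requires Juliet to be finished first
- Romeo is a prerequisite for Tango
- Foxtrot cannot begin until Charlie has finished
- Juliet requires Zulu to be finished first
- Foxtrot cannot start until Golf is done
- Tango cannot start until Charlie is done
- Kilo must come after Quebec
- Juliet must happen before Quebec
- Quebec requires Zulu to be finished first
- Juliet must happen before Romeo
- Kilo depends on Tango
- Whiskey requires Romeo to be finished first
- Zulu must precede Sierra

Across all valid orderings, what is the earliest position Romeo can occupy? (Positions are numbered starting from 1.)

3

Every event that must precede Romeo has to come before it. Tracing all chains that end at Romeo, those events are: Zulu, Juliet — 2 in total.
With 2 mandatory predecessors, the earliest Romeo can sit is position 2+1 = 3, and placing just those 2 first achieves it.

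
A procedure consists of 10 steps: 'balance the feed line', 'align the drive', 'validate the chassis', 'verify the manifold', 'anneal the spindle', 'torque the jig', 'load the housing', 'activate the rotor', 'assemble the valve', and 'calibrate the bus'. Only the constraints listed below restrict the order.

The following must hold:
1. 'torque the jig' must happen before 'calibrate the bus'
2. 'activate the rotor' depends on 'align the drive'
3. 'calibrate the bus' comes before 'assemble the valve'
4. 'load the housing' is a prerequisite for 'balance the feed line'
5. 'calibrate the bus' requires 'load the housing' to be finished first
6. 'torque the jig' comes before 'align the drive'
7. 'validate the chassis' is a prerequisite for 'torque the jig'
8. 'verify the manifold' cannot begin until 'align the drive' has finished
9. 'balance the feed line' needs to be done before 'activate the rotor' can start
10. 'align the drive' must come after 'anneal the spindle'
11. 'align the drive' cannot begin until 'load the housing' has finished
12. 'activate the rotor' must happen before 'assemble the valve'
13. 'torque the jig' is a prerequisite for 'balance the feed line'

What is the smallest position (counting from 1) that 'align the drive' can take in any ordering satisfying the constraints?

5

The steps that are forced before 'align the drive', directly or transitively, are 'validate the chassis', 'anneal the spindle', 'torque the jig', 'load the housing'. That's 4 steps.
With 4 mandatory predecessors, the earliest 'align the drive' can sit is position 4+1 = 5, and placing just those 4 first achieves it.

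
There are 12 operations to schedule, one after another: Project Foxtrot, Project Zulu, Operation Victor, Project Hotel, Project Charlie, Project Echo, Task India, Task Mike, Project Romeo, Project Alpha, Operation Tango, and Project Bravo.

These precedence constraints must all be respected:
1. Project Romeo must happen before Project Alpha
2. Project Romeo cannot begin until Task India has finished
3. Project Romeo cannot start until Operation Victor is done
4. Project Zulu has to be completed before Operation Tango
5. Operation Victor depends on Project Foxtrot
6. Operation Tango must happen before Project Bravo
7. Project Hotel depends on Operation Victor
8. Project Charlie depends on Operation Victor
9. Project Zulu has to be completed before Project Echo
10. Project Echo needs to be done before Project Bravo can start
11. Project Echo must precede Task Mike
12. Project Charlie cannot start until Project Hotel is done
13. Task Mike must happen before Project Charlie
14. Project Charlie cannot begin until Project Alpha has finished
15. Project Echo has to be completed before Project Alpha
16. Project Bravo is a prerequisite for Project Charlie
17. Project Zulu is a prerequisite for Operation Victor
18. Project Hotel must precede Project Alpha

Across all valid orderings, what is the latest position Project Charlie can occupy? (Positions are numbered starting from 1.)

12

Project Charlie has no required successors, so nothing stops it from going last (position 12).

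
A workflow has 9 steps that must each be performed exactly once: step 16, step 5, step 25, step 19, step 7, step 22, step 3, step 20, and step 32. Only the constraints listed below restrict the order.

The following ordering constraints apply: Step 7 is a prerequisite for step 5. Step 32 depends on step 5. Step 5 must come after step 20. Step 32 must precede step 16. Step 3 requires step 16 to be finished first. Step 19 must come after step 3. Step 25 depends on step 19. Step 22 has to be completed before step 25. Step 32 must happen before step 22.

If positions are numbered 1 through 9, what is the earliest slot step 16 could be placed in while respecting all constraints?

The steps that are forced before step 16, directly or transitively, are step 5, step 7, step 20, step 32. That's 4 steps.
So at minimum 4 steps come before step 16, putting step 16 no earlier than position 5. That position is achievable by scheduling exactly those predecessors first.

5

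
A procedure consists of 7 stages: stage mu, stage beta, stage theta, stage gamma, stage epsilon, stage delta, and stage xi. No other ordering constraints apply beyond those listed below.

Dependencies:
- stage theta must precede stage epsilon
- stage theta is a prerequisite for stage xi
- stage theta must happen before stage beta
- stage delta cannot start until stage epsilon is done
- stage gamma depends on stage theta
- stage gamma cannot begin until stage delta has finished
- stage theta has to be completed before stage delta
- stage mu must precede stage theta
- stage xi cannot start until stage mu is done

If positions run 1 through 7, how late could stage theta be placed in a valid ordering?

Every stage that must follow stage theta has to come after it. Tracing all chains starting from stage theta, those stages are: stage beta, stage gamma, stage epsilon, stage delta, stage xi — 5 in total.
So at least 5 stages follow stage theta, putting stage theta no later than position 2. That position is achievable by scheduling everything else first.

2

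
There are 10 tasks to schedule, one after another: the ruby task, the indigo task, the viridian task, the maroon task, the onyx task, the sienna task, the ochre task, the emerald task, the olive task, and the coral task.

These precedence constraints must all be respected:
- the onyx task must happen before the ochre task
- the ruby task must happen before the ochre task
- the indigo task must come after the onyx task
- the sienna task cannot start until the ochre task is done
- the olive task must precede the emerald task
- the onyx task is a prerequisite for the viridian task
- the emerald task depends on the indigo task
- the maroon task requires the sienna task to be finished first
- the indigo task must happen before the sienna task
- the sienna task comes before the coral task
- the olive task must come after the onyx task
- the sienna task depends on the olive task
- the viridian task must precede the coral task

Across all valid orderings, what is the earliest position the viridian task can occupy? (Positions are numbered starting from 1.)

Working backwards through the constraints from the viridian task, its only required predecessor is the onyx task.
With 1 mandatory predecessor, the earliest the viridian task can sit is position 1+1 = 2, and placing just that one first achieves it.

2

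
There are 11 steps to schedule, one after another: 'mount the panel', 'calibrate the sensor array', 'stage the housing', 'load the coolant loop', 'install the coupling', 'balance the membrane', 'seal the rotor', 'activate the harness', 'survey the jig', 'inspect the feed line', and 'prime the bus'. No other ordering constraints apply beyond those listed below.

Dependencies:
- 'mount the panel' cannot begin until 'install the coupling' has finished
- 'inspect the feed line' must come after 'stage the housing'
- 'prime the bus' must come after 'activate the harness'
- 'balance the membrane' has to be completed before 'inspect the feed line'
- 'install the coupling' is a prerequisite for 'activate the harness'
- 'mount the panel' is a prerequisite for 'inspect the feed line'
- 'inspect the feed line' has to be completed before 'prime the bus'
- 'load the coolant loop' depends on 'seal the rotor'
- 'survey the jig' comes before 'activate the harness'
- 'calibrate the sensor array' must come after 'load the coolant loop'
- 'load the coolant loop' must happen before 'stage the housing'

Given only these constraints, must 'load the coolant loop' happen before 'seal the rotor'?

In fact the dependencies run the other way: 'seal the rotor' → 'load the coolant loop'.
So 'load the coolant loop' does not have to come before 'seal the rotor' — it cannot.

No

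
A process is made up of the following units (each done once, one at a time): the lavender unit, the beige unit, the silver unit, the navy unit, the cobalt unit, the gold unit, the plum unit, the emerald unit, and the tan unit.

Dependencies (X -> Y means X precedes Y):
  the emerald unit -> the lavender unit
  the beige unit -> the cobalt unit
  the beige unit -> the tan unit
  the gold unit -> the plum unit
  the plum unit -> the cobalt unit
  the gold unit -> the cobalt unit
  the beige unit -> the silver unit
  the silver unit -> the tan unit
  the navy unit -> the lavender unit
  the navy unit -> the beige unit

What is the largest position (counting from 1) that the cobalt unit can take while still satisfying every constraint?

9

No constraint forces any unit after the cobalt unit, so it can be placed last, in position 9.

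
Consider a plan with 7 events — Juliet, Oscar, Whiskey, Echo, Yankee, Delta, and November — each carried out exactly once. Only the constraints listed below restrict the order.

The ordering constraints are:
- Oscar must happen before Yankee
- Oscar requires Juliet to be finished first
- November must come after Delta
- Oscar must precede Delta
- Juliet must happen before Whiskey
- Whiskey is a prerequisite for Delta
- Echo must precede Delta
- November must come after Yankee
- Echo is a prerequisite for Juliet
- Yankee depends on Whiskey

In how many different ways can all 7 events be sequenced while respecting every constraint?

4

Echo is the only event with nothing required before it, so every ordering starts there.
Counting all ways to extend the partial order to a total order gives 4.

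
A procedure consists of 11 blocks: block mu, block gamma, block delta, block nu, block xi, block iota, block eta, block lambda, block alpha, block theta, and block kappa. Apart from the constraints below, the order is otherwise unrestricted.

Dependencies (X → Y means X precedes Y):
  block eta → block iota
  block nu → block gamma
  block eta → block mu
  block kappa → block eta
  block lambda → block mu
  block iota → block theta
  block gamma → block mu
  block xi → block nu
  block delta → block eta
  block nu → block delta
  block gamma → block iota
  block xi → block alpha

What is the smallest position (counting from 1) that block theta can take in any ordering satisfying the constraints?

8

Working backwards through the constraints from block theta, its full set of required predecessors is block gamma, block delta, block nu, block xi, block iota, block eta, block kappa — 7 of them.
So at minimum 7 blocks come before block theta, putting block theta no earlier than position 8. That position is achievable by scheduling exactly those predecessors first.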